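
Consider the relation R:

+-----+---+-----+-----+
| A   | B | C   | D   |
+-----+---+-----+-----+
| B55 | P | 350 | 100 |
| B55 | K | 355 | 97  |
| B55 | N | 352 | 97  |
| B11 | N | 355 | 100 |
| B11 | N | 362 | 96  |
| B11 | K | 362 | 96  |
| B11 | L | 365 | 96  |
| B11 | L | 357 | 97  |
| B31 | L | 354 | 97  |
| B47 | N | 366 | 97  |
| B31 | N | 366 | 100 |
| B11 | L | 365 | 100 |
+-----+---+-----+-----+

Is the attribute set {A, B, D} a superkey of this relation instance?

Yes

All 12 rows have distinct {A, B, D} values, so {A, B, D} → (all attributes) holds and {A, B, D} is a superkey.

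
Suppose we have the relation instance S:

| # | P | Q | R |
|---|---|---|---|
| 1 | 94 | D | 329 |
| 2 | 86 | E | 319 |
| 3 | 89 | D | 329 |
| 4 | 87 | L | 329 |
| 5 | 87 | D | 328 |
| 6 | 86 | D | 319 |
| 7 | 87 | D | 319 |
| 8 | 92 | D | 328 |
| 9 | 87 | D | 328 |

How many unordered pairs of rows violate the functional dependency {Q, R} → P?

4

(Q=D, R=329): violating pairs (1,3) — 1 pair.
(Q=D, R=328): violating pairs (5,8), (8,9) — 2 pairs.
(Q=D, R=319): violating pairs (6,7) — 1 pair.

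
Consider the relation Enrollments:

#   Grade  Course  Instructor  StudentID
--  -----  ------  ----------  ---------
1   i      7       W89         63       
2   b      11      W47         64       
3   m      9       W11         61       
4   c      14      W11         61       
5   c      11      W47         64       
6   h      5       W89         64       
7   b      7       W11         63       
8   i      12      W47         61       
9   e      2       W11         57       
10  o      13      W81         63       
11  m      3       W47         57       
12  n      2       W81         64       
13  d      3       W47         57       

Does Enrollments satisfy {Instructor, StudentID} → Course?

No

(Instructor=W89, StudentID=63): row 1 → Course = 7 ✓
(Instructor=W47, StudentID=64): rows 2, 5 → Course = 11, 11 ✓
(Instructor=W11, StudentID=61): rows 3, 4 → Course takes values {9, 14} — violation
(Instructor=W89, StudentID=64): row 6 → Course = 5 ✓
(Instructor=W11, StudentID=63): row 7 → Course = 7 ✓
(Instructor=W47, StudentID=61): row 8 → Course = 12 ✓
(Instructor=W11, StudentID=57): row 9 → Course = 2 ✓
(Instructor=W81, StudentID=63): row 10 → Course = 13 ✓
(Instructor=W47, StudentID=57): rows 11, 13 → Course = 3, 3 ✓
(Instructor=W81, StudentID=64): row 12 → Course = 2 ✓
Two rows agree on {Instructor, StudentID} but differ on Course, so {Instructor, StudentID} → Course does not hold.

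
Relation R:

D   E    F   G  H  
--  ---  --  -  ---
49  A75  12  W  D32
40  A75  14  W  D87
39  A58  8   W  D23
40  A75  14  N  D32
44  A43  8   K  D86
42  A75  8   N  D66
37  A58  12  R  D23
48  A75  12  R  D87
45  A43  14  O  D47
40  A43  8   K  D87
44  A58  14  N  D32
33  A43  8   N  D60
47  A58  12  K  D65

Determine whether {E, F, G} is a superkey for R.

Two distinct rows share (E=A43, F=8, G=K), so {E, F, G} does not determine every attribute — not a superkey.

No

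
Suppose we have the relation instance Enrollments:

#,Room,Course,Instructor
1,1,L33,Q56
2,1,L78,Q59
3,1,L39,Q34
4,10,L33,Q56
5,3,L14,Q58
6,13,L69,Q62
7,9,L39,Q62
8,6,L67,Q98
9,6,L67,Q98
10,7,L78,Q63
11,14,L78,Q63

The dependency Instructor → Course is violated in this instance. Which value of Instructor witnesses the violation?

Instructor=Q56: rows 1, 4 → Course = L33, L33 ✓
Instructor=Q59: row 2 → Course = L78 ✓
Instructor=Q34: row 3 → Course = L39 ✓
Instructor=Q58: row 5 → Course = L14 ✓
Instructor=Q62: rows 6, 7 → Course takes values {L69, L39} — violation
Instructor=Q98: rows 8, 9 → Course = L67, L67 ✓
Instructor=Q63: rows 10, 11 → Course = L78, L78 ✓
The only Instructor value with inconsistent Course is Instructor=Q62.

Q62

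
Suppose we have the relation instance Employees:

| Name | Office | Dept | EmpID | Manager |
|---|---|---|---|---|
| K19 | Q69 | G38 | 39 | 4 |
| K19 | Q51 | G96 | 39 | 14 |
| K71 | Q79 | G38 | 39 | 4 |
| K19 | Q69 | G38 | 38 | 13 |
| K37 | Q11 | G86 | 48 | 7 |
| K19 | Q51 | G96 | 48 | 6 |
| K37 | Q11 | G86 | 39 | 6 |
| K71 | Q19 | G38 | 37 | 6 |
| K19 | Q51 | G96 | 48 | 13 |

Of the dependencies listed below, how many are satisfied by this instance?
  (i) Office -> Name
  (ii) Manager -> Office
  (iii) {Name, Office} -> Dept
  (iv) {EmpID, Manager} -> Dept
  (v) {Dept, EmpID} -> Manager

3

(i) Office -> Name: every LHS value maps to a single RHS value — holds.
(ii) Manager -> Office: Manager=4: 2 rows → Office takes values {Q69, Q79} — violation; Manager=13: 2 rows → Office takes values {Q69, Q51} — violation; Manager=6: 3 rows → Office takes values {Q51, Q11, Q19} — violation — fails.
(iii) {Name, Office} -> Dept: every LHS value maps to a single RHS value — holds.
(iv) {EmpID, Manager} -> Dept: every LHS value maps to a single RHS value — holds.
(v) {Dept, EmpID} -> Manager: (Dept=G96, EmpID=48): 2 rows → Manager takes values {6, 13} — violation — fails.
3 of the 5 dependencies hold.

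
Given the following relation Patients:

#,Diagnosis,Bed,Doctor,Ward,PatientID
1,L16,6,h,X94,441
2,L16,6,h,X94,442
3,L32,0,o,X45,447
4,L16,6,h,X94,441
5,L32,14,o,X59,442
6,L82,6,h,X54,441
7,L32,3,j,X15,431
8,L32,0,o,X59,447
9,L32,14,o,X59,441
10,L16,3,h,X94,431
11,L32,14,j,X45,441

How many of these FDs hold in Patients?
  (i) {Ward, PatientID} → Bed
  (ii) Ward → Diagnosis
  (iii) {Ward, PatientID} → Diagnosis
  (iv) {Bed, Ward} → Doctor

4

(i) {Ward, PatientID} → Bed: every LHS value maps to a single RHS value — holds.
(ii) Ward → Diagnosis: every LHS value maps to a single RHS value — holds.
(iii) {Ward, PatientID} → Diagnosis: every LHS value maps to a single RHS value — holds.
(iv) {Bed, Ward} → Doctor: every LHS value maps to a single RHS value — holds.
4 of the 4 dependencies hold.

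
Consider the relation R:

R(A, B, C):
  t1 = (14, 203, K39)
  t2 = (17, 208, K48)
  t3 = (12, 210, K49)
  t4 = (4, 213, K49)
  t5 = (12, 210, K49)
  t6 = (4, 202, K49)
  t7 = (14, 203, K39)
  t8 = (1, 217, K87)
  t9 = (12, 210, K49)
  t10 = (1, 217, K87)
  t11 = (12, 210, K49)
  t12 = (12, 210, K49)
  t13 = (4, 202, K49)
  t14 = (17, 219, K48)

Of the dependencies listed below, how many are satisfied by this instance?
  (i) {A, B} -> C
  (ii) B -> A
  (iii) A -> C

3

(i) {A, B} -> C: every LHS value maps to a single RHS value — holds.
(ii) B -> A: every LHS value maps to a single RHS value — holds.
(iii) A -> C: every LHS value maps to a single RHS value — holds.
3 of the 3 dependencies hold.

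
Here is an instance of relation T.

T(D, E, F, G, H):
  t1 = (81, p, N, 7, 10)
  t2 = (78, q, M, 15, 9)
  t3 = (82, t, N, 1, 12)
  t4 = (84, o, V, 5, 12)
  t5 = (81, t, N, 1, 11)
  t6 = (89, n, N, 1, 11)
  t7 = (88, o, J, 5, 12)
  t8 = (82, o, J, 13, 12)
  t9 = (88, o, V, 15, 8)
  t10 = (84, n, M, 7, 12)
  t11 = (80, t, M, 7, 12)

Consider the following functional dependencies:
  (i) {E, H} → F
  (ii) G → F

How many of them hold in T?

(i) {E, H} → F: (E=t, H=12): rows 3, 11 → F takes values {N, M} — violation; (E=o, H=12): rows 4, 7, 8 → F takes values {V, J} — violation — fails.
(ii) G → F: G=7: rows 1, 10, 11 → F takes values {N, M} — violation; G=15: rows 2, 9 → F takes values {M, V} — violation; G=5: rows 4, 7 → F takes values {V, J} — violation — fails.
None of the 2 dependencies hold.

0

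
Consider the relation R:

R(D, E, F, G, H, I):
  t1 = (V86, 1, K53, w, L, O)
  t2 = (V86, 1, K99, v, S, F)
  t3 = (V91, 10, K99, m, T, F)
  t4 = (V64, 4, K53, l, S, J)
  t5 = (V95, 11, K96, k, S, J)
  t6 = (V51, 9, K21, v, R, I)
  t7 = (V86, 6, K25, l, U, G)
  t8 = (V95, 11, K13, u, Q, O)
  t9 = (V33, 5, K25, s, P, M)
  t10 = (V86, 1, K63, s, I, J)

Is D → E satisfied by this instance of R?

D=V86: rows 1, 2, 7, 10 → E takes values {1, 6} — violation
D=V91: row 3 → E = 10 ✓
D=V64: row 4 → E = 4 ✓
D=V95: rows 5, 8 → E = 11, 11 ✓
D=V51: row 6 → E = 9 ✓
D=V33: row 9 → E = 5 ✓
Two rows agree on D but differ on E, so D → E does not hold.

No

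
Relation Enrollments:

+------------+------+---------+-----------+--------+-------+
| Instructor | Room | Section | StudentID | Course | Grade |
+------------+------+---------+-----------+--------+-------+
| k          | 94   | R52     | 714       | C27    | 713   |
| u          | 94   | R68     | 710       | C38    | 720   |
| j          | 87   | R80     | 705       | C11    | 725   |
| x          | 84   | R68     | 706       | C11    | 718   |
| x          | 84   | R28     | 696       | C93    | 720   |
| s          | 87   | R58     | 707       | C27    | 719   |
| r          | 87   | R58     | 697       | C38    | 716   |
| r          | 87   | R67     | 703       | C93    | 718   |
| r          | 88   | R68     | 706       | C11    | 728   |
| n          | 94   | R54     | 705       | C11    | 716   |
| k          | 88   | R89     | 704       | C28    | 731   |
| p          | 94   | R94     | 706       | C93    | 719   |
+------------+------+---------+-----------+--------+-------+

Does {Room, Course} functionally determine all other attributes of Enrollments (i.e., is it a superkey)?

Yes

All 12 rows have distinct {Room, Course} values, so {Room, Course} → (all attributes) holds and {Room, Course} is a superkey.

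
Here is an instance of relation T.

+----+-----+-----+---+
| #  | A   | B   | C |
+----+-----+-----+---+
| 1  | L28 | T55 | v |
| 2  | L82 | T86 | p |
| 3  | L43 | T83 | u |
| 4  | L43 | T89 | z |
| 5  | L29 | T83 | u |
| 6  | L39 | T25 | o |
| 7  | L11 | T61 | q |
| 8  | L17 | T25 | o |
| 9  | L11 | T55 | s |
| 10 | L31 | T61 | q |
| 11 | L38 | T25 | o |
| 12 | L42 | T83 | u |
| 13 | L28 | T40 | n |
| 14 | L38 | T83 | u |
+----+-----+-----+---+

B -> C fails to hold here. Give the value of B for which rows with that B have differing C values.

T55

B=T55: rows 1, 9 → C takes values {v, s} — violation
B=T86: row 2 → C = p ✓
B=T83: rows 3, 5, 12, 14 → C = u, u, u, u ✓
B=T89: row 4 → C = z ✓
B=T25: rows 6, 8, 11 → C = o, o, o ✓
B=T61: rows 7, 10 → C = q, q ✓
B=T40: row 13 → C = n ✓
The only B value with inconsistent C is B=T55.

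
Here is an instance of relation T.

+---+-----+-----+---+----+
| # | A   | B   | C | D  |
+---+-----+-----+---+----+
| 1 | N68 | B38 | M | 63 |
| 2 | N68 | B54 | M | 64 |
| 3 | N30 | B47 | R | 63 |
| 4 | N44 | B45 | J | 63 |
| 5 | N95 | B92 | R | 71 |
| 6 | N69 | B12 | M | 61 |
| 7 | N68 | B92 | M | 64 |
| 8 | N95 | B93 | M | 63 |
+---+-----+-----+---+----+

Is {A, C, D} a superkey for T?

Rows 2 and 7 have the same {A, C, D} value (A=N68, C=M, D=64) but are distinct tuples, so {A, C, D} does not determine every attribute — not a superkey.

No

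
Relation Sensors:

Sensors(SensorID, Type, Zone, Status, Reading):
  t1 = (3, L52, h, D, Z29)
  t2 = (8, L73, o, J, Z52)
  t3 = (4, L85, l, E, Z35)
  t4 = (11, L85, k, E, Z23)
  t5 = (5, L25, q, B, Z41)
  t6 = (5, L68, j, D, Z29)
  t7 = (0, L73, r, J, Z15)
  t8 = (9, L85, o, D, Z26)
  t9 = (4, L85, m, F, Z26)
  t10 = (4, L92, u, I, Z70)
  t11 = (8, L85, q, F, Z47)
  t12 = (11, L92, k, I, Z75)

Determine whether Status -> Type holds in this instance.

Status=D: rows 1, 6, 8 → Type takes values {L52, L68, L85} — violation
Status=J: rows 2, 7 → Type = L73, L73 ✓
Status=E: rows 3, 4 → Type = L85, L85 ✓
Status=B: row 5 → Type = L25 ✓
Status=F: rows 9, 11 → Type = L85, L85 ✓
Status=I: rows 10, 12 → Type = L92, L92 ✓
Two rows agree on Status but differ on Type, so Status -> Type does not hold.

No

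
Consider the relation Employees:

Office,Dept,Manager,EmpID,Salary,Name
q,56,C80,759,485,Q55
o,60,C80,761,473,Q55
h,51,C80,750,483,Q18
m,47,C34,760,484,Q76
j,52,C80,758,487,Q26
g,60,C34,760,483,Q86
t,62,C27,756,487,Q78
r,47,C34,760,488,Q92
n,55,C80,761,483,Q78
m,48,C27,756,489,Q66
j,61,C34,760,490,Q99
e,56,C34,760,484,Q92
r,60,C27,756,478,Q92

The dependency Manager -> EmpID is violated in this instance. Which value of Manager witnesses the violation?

Manager=C80: 5 rows → EmpID takes values {759, 761, 750, 758} — violation
Manager=C34: 5 rows → EmpID = 760, 760, 760, 760, 760 ✓
Manager=C27: 3 rows → EmpID = 756, 756, 756 ✓
The only Manager value with inconsistent EmpID is Manager=C80.

C80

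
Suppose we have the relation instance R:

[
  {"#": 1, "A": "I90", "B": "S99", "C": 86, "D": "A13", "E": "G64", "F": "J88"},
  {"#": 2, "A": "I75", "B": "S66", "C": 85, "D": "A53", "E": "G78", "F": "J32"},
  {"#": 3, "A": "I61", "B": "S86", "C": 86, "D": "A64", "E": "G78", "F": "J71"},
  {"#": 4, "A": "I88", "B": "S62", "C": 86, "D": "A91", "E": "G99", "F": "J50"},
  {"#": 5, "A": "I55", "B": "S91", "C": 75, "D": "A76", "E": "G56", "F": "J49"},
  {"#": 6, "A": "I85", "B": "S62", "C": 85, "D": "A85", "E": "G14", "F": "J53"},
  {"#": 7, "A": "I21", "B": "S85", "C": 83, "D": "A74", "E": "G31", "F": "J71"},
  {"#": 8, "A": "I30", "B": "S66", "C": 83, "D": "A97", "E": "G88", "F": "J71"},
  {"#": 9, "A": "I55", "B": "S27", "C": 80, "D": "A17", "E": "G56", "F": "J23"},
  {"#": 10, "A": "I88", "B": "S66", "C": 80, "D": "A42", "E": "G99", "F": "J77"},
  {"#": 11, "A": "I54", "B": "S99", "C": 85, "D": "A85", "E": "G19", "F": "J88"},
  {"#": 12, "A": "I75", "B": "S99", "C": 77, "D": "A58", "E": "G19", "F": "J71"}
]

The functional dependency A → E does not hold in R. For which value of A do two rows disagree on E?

A=I90: row 1 → E = G64 ✓
A=I75: rows 2, 12 → E takes values {G78, G19} — violation
A=I61: row 3 → E = G78 ✓
A=I88: rows 4, 10 → E = G99, G99 ✓
A=I55: rows 5, 9 → E = G56, G56 ✓
A=I85: row 6 → E = G14 ✓
A=I21: row 7 → E = G31 ✓
A=I30: row 8 → E = G88 ✓
A=I54: row 11 → E = G19 ✓
The only A value with inconsistent E is A=I75.

I75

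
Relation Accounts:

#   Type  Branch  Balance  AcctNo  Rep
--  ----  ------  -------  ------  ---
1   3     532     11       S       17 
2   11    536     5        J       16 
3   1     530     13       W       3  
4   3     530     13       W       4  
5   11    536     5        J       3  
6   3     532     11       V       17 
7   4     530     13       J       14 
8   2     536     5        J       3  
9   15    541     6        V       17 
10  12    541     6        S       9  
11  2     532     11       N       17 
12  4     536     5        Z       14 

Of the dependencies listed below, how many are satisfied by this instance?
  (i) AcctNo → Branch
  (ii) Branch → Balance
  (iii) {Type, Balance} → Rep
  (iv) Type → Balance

(i) AcctNo → Branch: AcctNo=S: rows 1, 10 → Branch takes values {532, 541} — violation; AcctNo=J: rows 2, 5, 7, 8 → Branch takes values {536, 530} — violation; AcctNo=V: rows 6, 9 → Branch takes values {532, 541} — violation — fails.
(ii) Branch → Balance: every LHS value maps to a single RHS value — holds.
(iii) {Type, Balance} → Rep: (Type=11, Balance=5): rows 2, 5 → Rep takes values {16, 3} — violation — fails.
(iv) Type → Balance: Type=3: rows 1, 4, 6 → Balance takes values {11, 13} — violation; Type=4: rows 7, 12 → Balance takes values {13, 5} — violation; Type=2: rows 8, 11 → Balance takes values {5, 11} — violation — fails.
1 of the 4 dependencies holds.

1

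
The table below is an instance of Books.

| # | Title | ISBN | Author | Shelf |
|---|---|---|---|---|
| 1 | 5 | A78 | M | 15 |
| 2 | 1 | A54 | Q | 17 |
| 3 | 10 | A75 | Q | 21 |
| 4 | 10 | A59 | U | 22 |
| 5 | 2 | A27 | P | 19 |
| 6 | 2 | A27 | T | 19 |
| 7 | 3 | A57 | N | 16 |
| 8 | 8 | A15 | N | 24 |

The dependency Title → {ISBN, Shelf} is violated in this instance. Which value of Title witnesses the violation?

10

Title=5: row 1 → {ISBN,Shelf} = (A78, 15) ✓
Title=1: row 2 → {ISBN,Shelf} = (A54, 17) ✓
Title=10: rows 3, 4 → {ISBN,Shelf} takes values {(A75, 21), (A59, 22)} — violation
Title=2: rows 5, 6 → {ISBN,Shelf} = (A27, 19), (A27, 19) ✓
Title=3: row 7 → {ISBN,Shelf} = (A57, 16) ✓
Title=8: row 8 → {ISBN,Shelf} = (A15, 24) ✓
The only Title value with inconsistent RHS is Title=10.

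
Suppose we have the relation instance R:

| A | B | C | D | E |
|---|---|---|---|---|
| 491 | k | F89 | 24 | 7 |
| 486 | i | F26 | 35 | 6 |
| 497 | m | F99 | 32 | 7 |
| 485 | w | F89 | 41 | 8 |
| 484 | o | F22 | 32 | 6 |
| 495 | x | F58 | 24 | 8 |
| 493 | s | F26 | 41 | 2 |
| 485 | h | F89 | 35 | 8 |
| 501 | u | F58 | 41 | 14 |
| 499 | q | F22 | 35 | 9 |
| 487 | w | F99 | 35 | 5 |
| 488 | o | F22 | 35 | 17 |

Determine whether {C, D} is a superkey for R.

No

Two distinct rows share (C=F22, D=35), so {C, D} does not determine every attribute — not a superkey.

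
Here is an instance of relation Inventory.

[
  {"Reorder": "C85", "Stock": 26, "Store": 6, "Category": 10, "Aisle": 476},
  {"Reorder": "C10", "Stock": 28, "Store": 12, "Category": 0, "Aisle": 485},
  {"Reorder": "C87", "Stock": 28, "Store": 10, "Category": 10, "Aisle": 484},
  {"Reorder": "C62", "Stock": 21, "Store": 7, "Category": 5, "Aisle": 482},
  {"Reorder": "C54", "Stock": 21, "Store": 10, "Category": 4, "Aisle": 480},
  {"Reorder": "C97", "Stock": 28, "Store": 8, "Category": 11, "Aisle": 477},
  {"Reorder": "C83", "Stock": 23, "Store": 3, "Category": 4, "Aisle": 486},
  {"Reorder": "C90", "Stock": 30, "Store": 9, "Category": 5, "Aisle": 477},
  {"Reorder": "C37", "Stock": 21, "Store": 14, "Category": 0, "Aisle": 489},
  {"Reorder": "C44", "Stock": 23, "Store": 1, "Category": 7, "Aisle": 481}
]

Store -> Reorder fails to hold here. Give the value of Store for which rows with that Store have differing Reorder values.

10

Store=6: 1 row → Reorder = C85 ✓
Store=12: 1 row → Reorder = C10 ✓
Store=10: 2 rows → Reorder takes values {C87, C54} — violation
Store=7: 1 row → Reorder = C62 ✓
Store=8: 1 row → Reorder = C97 ✓
Store=3: 1 row → Reorder = C83 ✓
Store=9: 1 row → Reorder = C90 ✓
Store=14: 1 row → Reorder = C37 ✓
Store=1: 1 row → Reorder = C44 ✓
The only Store value with inconsistent Reorder is Store=10.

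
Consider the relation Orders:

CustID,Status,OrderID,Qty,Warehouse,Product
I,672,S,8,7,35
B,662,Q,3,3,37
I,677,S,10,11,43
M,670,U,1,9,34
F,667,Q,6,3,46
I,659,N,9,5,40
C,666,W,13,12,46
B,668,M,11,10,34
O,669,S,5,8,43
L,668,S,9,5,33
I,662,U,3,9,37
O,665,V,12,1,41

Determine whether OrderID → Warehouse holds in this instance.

OrderID=S: 4 rows → Warehouse takes values {7, 11, 8, 5} — violation
OrderID=Q: 2 rows → Warehouse = 3, 3 ✓
OrderID=U: 2 rows → Warehouse = 9, 9 ✓
OrderID=N: 1 row → Warehouse = 5 ✓
OrderID=W: 1 row → Warehouse = 12 ✓
OrderID=M: 1 row → Warehouse = 10 ✓
OrderID=V: 1 row → Warehouse = 1 ✓
Two rows agree on OrderID but differ on Warehouse, so OrderID → Warehouse does not hold.

No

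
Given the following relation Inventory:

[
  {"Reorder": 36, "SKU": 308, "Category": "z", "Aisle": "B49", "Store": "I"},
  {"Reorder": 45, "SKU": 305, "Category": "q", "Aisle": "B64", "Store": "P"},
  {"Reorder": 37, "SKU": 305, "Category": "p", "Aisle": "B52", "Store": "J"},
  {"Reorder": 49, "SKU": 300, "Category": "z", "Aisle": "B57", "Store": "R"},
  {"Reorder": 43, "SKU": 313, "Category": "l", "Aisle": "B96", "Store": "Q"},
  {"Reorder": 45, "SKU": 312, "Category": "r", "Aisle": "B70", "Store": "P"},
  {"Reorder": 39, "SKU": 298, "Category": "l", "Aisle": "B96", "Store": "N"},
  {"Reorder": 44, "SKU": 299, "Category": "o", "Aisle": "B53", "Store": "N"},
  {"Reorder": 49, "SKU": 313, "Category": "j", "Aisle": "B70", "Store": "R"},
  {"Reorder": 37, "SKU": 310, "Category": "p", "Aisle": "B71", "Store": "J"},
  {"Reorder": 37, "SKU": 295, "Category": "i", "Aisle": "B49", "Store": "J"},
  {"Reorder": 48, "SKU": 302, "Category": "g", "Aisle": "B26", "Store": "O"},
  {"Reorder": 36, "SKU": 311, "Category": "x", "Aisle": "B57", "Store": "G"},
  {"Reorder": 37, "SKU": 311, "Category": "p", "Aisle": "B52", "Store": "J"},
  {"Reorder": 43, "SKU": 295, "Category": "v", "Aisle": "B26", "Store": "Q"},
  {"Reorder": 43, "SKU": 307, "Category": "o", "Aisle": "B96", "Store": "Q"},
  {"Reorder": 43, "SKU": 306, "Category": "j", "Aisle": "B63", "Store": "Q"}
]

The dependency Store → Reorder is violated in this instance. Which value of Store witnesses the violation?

N

Store=I: 1 row → Reorder = 36 ✓
Store=P: 2 rows → Reorder = 45, 45 ✓
Store=J: 4 rows → Reorder = 37, 37, 37, 37 ✓
Store=R: 2 rows → Reorder = 49, 49 ✓
Store=Q: 4 rows → Reorder = 43, 43, 43, 43 ✓
Store=N: 2 rows → Reorder takes values {39, 44} — violation
Store=O: 1 row → Reorder = 48 ✓
Store=G: 1 row → Reorder = 36 ✓
The only Store value with inconsistent Reorder is Store=N.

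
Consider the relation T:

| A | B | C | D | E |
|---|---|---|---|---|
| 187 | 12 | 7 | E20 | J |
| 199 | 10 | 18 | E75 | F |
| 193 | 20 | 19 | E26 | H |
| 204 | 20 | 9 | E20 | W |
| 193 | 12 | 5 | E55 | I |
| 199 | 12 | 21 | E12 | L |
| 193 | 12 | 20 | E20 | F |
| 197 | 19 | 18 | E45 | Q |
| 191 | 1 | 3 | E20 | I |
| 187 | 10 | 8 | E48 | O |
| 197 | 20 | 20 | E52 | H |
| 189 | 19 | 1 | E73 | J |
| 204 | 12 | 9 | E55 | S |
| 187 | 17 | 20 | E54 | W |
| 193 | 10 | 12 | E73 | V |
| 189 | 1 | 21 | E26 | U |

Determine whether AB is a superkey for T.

No

Two distinct rows share (A=193, B=12), so AB does not determine every attribute — not a superkey.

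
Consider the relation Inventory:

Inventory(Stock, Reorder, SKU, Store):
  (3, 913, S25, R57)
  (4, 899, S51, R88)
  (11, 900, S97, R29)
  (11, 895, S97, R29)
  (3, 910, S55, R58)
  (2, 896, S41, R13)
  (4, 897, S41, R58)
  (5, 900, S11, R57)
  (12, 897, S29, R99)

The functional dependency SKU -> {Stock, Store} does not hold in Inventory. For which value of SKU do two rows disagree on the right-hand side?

SKU=S25: 1 row → {Stock,Store} = (3, R57) ✓
SKU=S51: 1 row → {Stock,Store} = (4, R88) ✓
SKU=S97: 2 rows → {Stock,Store} = (11, R29), (11, R29) ✓
SKU=S55: 1 row → {Stock,Store} = (3, R58) ✓
SKU=S41: 2 rows → {Stock,Store} takes values {(2, R13), (4, R58)} — violation
SKU=S11: 1 row → {Stock,Store} = (5, R57) ✓
SKU=S29: 1 row → {Stock,Store} = (12, R99) ✓
The only SKU value with inconsistent RHS is SKU=S41.

S41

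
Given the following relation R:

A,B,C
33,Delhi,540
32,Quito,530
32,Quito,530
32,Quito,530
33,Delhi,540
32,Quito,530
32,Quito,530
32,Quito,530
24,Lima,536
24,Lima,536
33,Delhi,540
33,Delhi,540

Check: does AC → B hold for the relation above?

Yes

(A=33, C=540): 4 rows → B = Delhi, Delhi, Delhi, Delhi ✓
(A=32, C=530): 6 rows → B = Quito, Quito, Quito, Quito, Quito, Quito ✓
(A=24, C=536): 2 rows → B = Lima, Lima ✓
Every AC value is associated with a single B value, so AC → B holds.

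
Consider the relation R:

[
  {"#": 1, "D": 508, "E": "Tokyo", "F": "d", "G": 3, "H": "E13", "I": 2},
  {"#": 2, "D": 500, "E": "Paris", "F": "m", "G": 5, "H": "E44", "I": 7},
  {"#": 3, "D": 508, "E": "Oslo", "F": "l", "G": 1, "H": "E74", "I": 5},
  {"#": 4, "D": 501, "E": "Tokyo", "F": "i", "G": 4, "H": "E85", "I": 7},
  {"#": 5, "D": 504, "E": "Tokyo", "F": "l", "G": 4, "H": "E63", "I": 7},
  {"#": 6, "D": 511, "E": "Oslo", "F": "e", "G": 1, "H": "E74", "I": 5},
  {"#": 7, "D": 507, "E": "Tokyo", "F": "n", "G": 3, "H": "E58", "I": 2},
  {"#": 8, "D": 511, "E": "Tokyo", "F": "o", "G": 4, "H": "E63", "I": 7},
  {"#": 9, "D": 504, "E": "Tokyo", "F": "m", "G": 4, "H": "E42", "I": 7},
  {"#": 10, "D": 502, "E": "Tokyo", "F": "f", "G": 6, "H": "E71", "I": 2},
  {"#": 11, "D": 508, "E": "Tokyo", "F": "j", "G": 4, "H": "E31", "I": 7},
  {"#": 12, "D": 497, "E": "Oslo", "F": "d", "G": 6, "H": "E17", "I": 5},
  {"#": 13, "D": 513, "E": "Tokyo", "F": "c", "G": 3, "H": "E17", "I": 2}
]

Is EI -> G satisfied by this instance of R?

(E=Tokyo, I=2): rows 1, 7, 10, 13 → G takes values {3, 6} — violation
(E=Paris, I=7): row 2 → G = 5 ✓
(E=Oslo, I=5): rows 3, 6, 12 → G takes values {1, 6} — violation
(E=Tokyo, I=7): rows 4, 5, 8, 9, 11 → G = 4, 4, 4, 4, 4 ✓
Two rows agree on EI but differ on G, so EI -> G does not hold.

No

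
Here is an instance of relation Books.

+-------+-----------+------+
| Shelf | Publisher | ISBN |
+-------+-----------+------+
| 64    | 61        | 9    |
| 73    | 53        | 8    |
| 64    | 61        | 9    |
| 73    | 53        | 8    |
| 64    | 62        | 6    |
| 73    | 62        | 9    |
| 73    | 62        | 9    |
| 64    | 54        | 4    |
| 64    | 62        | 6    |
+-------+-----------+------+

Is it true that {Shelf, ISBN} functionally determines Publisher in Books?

Yes

(Shelf=64, ISBN=9): 2 rows → Publisher = 61, 61 ✓
(Shelf=73, ISBN=8): 2 rows → Publisher = 53, 53 ✓
(Shelf=64, ISBN=6): 2 rows → Publisher = 62, 62 ✓
(Shelf=73, ISBN=9): 2 rows → Publisher = 62, 62 ✓
(Shelf=64, ISBN=4): 1 row → Publisher = 54 ✓
Every {Shelf, ISBN} value is associated with a single Publisher value, so {Shelf, ISBN} -> Publisher holds.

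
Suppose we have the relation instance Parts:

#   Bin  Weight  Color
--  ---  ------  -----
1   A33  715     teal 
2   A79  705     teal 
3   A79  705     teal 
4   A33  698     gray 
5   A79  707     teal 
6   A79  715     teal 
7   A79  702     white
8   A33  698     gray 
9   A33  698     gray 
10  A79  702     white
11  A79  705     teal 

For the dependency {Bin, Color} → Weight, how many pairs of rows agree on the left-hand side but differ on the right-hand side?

(Bin=A79, Color=teal): violating pairs (2,5), (2,6), (3,5), (3,6), (5,6), (5,11), (6,11) — 7 pairs.
(Bin=A33, Color=gray): all 3 rows agree on Weight — 0 pairs.
(Bin=A79, Color=white): all 2 rows agree on Weight — 0 pairs.

7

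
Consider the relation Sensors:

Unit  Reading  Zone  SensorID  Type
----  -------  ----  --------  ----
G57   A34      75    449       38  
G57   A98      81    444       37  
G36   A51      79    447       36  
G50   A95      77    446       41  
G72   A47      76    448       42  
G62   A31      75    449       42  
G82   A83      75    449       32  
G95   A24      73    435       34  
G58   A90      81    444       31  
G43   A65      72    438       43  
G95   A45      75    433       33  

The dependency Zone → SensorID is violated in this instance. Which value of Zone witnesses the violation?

75

Zone=75: 4 rows → SensorID takes values {449, 433} — violation
Zone=81: 2 rows → SensorID = 444, 444 ✓
Zone=79: 1 row → SensorID = 447 ✓
Zone=77: 1 row → SensorID = 446 ✓
Zone=76: 1 row → SensorID = 448 ✓
Zone=73: 1 row → SensorID = 435 ✓
Zone=72: 1 row → SensorID = 438 ✓
The only Zone value with inconsistent SensorID is Zone=75.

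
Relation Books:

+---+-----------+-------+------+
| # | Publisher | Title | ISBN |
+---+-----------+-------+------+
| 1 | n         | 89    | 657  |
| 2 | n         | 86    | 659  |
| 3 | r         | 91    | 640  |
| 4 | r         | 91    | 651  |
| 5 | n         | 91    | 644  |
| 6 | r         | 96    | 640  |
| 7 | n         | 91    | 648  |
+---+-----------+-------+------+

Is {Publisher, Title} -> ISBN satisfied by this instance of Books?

(Publisher=n, Title=89): row 1 → ISBN = 657 ✓
(Publisher=n, Title=86): row 2 → ISBN = 659 ✓
(Publisher=r, Title=91): rows 3, 4 → ISBN takes values {640, 651} — violation
(Publisher=n, Title=91): rows 5, 7 → ISBN takes values {644, 648} — violation
(Publisher=r, Title=96): row 6 → ISBN = 640 ✓
Two rows agree on {Publisher, Title} but differ on ISBN, so {Publisher, Title} -> ISBN does not hold.

No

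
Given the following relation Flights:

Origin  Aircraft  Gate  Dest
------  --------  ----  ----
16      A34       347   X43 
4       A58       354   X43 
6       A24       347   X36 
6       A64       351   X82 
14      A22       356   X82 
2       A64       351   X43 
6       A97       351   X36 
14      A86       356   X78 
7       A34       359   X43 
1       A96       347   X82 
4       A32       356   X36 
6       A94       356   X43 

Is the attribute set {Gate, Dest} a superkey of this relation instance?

All 12 rows have distinct {Gate, Dest} values, so {Gate, Dest} → (all attributes) holds and {Gate, Dest} is a superkey.

Yes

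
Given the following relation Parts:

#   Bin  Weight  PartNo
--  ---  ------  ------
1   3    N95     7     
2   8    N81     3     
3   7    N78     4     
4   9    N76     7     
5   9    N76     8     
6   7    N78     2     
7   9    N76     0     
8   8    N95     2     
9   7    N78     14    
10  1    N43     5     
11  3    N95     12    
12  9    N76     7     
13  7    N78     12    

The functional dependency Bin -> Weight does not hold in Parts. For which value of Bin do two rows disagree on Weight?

8

Bin=3: rows 1, 11 → Weight = N95, N95 ✓
Bin=8: rows 2, 8 → Weight takes values {N81, N95} — violation
Bin=7: rows 3, 6, 9, 13 → Weight = N78, N78, N78, N78 ✓
Bin=9: rows 4, 5, 7, 12 → Weight = N76, N76, N76, N76 ✓
Bin=1: row 10 → Weight = N43 ✓
The only Bin value with inconsistent Weight is Bin=8.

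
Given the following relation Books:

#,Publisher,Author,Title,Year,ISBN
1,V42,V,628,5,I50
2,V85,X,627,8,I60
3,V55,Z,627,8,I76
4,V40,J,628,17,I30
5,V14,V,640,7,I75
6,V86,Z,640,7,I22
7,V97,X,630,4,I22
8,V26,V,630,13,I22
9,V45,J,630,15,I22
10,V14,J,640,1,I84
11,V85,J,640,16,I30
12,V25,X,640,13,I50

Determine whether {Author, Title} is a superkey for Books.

Rows 10 and 11 have the same {Author, Title} value (Author=J, Title=640) but are distinct tuples, so {Author, Title} does not determine every attribute — not a superkey.

No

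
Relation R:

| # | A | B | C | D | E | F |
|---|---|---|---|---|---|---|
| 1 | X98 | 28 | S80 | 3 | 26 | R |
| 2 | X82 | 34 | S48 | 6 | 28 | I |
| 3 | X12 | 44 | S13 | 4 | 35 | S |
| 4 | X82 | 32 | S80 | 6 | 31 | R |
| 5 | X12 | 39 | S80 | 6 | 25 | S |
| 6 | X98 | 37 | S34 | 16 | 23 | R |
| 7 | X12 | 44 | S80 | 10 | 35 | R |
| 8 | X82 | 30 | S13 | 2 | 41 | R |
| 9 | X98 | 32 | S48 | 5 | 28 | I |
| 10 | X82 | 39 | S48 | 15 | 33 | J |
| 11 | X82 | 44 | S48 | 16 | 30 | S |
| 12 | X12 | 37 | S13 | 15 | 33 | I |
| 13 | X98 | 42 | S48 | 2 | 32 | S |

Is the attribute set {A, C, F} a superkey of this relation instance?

All 13 rows have distinct {A, C, F} values, so {A, C, F} → (all attributes) holds and {A, C, F} is a superkey.

Yes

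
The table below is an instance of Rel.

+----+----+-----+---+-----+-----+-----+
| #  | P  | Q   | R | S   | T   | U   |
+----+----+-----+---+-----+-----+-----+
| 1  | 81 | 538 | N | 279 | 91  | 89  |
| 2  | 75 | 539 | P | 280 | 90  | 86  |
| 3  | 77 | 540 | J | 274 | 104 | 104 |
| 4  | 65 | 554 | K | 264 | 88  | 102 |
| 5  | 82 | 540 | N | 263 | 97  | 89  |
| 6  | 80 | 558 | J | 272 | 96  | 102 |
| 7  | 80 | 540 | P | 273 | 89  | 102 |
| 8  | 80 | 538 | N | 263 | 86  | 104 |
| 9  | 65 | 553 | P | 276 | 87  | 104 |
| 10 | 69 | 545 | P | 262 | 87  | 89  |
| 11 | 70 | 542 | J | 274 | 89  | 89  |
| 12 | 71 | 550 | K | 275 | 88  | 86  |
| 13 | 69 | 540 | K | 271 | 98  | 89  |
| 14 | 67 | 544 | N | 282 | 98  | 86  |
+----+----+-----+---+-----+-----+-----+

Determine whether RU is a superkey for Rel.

Rows 1 and 5 have the same RU value (R=N, U=89) but are distinct tuples, so RU does not determine every attribute — not a superkey.

No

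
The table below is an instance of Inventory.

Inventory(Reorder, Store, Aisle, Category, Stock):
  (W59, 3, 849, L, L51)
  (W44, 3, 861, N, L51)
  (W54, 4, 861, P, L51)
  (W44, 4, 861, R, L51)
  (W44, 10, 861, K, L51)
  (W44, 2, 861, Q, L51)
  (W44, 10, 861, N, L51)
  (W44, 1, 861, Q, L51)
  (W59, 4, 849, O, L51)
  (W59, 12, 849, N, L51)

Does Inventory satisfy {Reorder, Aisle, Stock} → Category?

No

(Reorder=W59, Aisle=849, Stock=L51): 3 rows → Category takes values {L, O, N} — violation
(Reorder=W44, Aisle=861, Stock=L51): 6 rows → Category takes values {N, R, K, Q} — violation
(Reorder=W54, Aisle=861, Stock=L51): 1 row → Category = P ✓
Two rows agree on {Reorder, Aisle, Stock} but differ on Category, so {Reorder, Aisle, Stock} → Category does not hold.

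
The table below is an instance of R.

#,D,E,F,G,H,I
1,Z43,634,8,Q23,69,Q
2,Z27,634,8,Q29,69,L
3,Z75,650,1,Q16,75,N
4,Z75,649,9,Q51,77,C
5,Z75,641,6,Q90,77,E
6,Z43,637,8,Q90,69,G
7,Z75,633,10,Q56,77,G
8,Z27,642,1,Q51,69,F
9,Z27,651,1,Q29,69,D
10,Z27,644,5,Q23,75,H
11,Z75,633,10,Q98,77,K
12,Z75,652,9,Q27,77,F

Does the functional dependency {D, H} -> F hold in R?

(D=Z43, H=69): rows 1, 6 → F = 8, 8 ✓
(D=Z27, H=69): rows 2, 8, 9 → F takes values {8, 1} — violation
(D=Z75, H=75): row 3 → F = 1 ✓
(D=Z75, H=77): rows 4, 5, 7, 11, 12 → F takes values {9, 6, 10} — violation
(D=Z27, H=75): row 10 → F = 5 ✓
Two rows agree on {D, H} but differ on F, so {D, H} -> F does not hold.

No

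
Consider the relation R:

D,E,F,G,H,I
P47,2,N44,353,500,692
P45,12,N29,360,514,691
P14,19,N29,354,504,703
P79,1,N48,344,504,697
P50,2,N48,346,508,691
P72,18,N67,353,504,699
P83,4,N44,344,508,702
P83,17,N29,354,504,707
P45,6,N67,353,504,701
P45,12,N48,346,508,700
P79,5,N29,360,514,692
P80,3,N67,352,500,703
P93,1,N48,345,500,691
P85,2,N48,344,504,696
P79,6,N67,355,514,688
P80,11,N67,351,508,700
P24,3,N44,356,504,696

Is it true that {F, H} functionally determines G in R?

Yes

(F=N44, H=500): 1 row → G = 353 ✓
(F=N29, H=514): 2 rows → G = 360, 360 ✓
(F=N29, H=504): 2 rows → G = 354, 354 ✓
(F=N48, H=504): 2 rows → G = 344, 344 ✓
(F=N48, H=508): 2 rows → G = 346, 346 ✓
(F=N67, H=504): 2 rows → G = 353, 353 ✓
(F=N44, H=508): 1 row → G = 344 ✓
(F=N67, H=500): 1 row → G = 352 ✓
(F=N48, H=500): 1 row → G = 345 ✓
(F=N67, H=514): 1 row → G = 355 ✓
(F=N67, H=508): 1 row → G = 351 ✓
(F=N44, H=504): 1 row → G = 356 ✓
Every {F, H} value is associated with a single G value, so {F, H} → G holds.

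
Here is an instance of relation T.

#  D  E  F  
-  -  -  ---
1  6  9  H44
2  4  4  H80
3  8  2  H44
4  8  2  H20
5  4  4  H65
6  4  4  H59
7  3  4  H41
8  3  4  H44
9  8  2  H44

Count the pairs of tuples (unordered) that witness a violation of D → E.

0

D=4: all 3 rows agree on E — 0 pairs.
D=8: all 3 rows agree on E — 0 pairs.
D=3: all 2 rows agree on E — 0 pairs.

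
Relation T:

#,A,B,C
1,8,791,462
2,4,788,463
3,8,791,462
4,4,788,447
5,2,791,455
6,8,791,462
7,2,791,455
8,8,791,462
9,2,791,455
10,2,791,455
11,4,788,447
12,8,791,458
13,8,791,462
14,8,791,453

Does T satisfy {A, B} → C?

(A=8, B=791): rows 1, 3, 6, 8, 12, 13, 14 → C takes values {462, 458, 453} — violation
(A=4, B=788): rows 2, 4, 11 → C takes values {463, 447} — violation
(A=2, B=791): rows 5, 7, 9, 10 → C = 455, 455, 455, 455 ✓
Two rows agree on {A, B} but differ on C, so {A, B} → C does not hold.

No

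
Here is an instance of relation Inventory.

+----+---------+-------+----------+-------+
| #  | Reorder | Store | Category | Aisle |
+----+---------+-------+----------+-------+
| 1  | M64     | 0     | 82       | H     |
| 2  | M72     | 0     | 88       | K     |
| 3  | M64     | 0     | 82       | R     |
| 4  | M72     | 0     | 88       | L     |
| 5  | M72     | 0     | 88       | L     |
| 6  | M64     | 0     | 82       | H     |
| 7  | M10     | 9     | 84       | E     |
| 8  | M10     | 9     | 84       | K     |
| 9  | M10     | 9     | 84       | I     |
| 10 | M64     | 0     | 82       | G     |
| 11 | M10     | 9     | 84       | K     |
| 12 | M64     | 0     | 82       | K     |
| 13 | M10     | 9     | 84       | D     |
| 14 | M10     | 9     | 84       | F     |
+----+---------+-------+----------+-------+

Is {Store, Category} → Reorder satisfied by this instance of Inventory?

(Store=0, Category=82): rows 1, 3, 6, 10, 12 → Reorder = M64, M64, M64, M64, M64 ✓
(Store=0, Category=88): rows 2, 4, 5 → Reorder = M72, M72, M72 ✓
(Store=9, Category=84): rows 7, 8, 9, 11, 13, 14 → Reorder = M10, M10, M10, M10, M10, M10 ✓
Every {Store, Category} value is associated with a single Reorder value, so {Store, Category} → Reorder holds.

Yes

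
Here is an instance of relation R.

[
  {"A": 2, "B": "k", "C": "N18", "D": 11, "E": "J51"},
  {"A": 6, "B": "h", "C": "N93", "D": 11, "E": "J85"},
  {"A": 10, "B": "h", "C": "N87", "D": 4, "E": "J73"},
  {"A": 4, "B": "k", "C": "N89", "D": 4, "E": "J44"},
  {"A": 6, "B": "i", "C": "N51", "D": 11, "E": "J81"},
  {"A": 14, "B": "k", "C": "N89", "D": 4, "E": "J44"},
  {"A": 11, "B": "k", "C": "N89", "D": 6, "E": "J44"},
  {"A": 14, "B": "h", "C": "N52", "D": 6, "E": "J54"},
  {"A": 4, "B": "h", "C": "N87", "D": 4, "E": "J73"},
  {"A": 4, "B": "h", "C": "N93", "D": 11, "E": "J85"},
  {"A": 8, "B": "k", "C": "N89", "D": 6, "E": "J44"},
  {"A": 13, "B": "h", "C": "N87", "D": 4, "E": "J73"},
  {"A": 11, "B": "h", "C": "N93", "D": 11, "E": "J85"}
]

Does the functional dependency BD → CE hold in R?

(B=k, D=11): 1 row → {C,E} = (N18, J51) ✓
(B=h, D=11): 3 rows → {C,E} = (N93, J85), (N93, J85), (N93, J85) ✓
(B=h, D=4): 3 rows → {C,E} = (N87, J73), (N87, J73), (N87, J73) ✓
(B=k, D=4): 2 rows → {C,E} = (N89, J44), (N89, J44) ✓
(B=i, D=11): 1 row → {C,E} = (N51, J81) ✓
(B=k, D=6): 2 rows → {C,E} = (N89, J44), (N89, J44) ✓
(B=h, D=6): 1 row → {C,E} = (N52, J54) ✓
Every BD value is associated with a single CE value, so BD → CE holds.

Yes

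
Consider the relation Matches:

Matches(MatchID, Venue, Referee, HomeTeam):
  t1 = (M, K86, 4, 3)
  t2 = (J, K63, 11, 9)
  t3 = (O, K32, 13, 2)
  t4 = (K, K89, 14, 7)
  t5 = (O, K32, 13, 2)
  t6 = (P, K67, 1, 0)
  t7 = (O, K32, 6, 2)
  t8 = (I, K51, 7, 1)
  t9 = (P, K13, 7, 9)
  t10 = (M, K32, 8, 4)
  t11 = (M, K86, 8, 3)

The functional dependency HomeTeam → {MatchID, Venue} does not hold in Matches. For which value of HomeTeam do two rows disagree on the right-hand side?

9

HomeTeam=3: rows 1, 11 → {MatchID,Venue} = (M, K86), (M, K86) ✓
HomeTeam=9: rows 2, 9 → {MatchID,Venue} takes values {(J, K63), (P, K13)} — violation
HomeTeam=2: rows 3, 5, 7 → {MatchID,Venue} = (O, K32), (O, K32), (O, K32) ✓
HomeTeam=7: row 4 → {MatchID,Venue} = (K, K89) ✓
HomeTeam=0: row 6 → {MatchID,Venue} = (P, K67) ✓
HomeTeam=1: row 8 → {MatchID,Venue} = (I, K51) ✓
HomeTeam=4: row 10 → {MatchID,Venue} = (M, K32) ✓
The only HomeTeam value with inconsistent RHS is HomeTeam=9.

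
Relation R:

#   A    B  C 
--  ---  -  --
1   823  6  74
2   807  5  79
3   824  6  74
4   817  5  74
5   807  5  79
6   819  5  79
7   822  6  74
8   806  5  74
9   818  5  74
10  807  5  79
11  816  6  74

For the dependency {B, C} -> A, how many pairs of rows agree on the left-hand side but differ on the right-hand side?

(B=6, C=74): violating pairs (1,3), (1,7), (1,11), (3,7), (3,11), (7,11) — 6 pairs.
(B=5, C=79): violating pairs (2,6), (5,6), (6,10) — 3 pairs.
(B=5, C=74): violating pairs (4,8), (4,9), (8,9) — 3 pairs.

12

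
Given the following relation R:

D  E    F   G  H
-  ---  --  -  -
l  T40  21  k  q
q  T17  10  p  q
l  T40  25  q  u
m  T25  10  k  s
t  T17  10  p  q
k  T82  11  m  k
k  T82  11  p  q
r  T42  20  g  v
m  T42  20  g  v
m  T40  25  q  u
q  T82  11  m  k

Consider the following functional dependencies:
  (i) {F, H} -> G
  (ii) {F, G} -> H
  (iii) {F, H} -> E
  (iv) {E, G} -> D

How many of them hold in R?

3

(i) {F, H} -> G: every LHS value maps to a single RHS value — holds.
(ii) {F, G} -> H: every LHS value maps to a single RHS value — holds.
(iii) {F, H} -> E: every LHS value maps to a single RHS value — holds.
(iv) {E, G} -> D: (E=T17, G=p): 2 rows → D takes values {q, t} — violation; (E=T40, G=q): 2 rows → D takes values {l, m} — violation; (E=T82, G=m): 2 rows → D takes values {k, q} — violation; (E=T42, G=g): 2 rows → D takes values {r, m} — violation — fails.
3 of the 4 dependencies hold.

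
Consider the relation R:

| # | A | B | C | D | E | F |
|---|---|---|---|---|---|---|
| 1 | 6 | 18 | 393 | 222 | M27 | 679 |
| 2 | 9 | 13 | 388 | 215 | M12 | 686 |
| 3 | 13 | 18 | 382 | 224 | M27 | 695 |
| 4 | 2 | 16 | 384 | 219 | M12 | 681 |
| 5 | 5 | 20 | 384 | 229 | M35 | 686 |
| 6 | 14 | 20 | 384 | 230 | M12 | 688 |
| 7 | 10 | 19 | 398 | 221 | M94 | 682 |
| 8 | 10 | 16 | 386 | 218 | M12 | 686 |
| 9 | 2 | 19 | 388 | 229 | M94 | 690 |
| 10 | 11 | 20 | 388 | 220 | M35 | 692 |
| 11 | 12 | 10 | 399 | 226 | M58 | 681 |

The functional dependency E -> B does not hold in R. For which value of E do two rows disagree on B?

E=M27: rows 1, 3 → B = 18, 18 ✓
E=M12: rows 2, 4, 6, 8 → B takes values {13, 16, 20} — violation
E=M35: rows 5, 10 → B = 20, 20 ✓
E=M94: rows 7, 9 → B = 19, 19 ✓
E=M58: row 11 → B = 10 ✓
The only E value with inconsistent B is E=M12.

M12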